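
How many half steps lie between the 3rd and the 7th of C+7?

6

C7#5 is spelled C E G♯ B♭.
E to B♭ is a diminished fifth: 6 semitones.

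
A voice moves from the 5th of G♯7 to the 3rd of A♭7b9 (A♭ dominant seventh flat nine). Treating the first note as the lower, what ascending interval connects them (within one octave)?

diminished seventh

G♯7 has D♯ as its 5th, and A♭7b9 (A♭ dominant seventh flat nine) has C as its 3rd.
D♯ up to C is 9 semitones, a whole step narrower than a major seventh, so the interval is diminished.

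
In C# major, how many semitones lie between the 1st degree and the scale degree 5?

7

The scale is C# D# E# F# G# A# B#.
C# up to G# is a perfect fifth — 7 semitones.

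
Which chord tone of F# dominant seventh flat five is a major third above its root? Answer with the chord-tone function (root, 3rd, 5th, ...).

3rd

The chord tones of F# dominant seventh flat five are F#, A#, C, E.
The root is F#. A major third above F# is A#.
A# is the chord's 3rd.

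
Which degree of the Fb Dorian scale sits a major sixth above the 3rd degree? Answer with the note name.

Fb

The scale is Fb Gb Abb Bbb Cb Db Ebb.
The 3rd degree is Abb; a major sixth above that is Fb — scale degree 1.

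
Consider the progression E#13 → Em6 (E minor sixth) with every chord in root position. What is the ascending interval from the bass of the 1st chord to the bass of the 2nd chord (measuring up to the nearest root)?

The roots are E# and E.
E# up to E is 11 semitones, a half step narrower than a perfect octave, so the interval is diminished.

d8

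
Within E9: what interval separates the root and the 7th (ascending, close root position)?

E9 (E dominant ninth) is spelled E G♯ B D F♯.
That puts E below D.
From E to D: 10 semitones over a seventh = minor.

m7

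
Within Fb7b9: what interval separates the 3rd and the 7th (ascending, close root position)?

Fb7b9 (Fb dominant seventh flat nine) is spelled Fb-Ab-Cb-Ebb-Gbb.
3rd = Ab; 7th = Ebb.
5 letter names make it a fifth; at 6 semitones (a half step narrower than perfect) the quality is diminished.
This 3–7 tritone is the characteristic tension at the heart of the dominant sound.

diminished fifth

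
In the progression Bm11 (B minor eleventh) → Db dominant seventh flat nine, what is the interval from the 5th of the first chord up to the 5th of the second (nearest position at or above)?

diminished 3rd

The 5th of Bm11 (B minor eleventh) is F#; the 5th of Db dominant seventh flat nine is Ab.
F# up to Ab is 2 semitones, a whole step narrower than a major third, so the interval is diminished.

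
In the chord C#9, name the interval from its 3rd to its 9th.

minor 7th

The chord tones of C# dominant ninth are C#-E#-G#-B-D#.
3rd = E#; 9th = D#.
E# up to D# is 10 semitones, a half step narrower than a major seventh, so the interval is minor.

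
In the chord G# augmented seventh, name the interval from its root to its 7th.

G#+7: G#-B#-D##-F#.
Root = G#; 7th = F#.
G# up to F# is 10 semitones, a half step narrower than a major seventh, so the interval is minor.

minor seventh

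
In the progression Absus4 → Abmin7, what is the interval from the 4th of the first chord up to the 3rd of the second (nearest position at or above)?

The 4th of Absus4 is Db; the 3rd of Abmin7 is Cb.
From Db to Cb: 10 semitones over a seventh = minor.

minor seventh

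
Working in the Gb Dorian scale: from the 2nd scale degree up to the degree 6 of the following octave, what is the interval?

Spelling the Gb Dorian scale: Gb Ab Bbb Cb Db Eb Fb.
That puts Ab below Eb.
Ab up to Eb spans 12 letter names and 19 semitones — a perfect twelfth.

perfect 12th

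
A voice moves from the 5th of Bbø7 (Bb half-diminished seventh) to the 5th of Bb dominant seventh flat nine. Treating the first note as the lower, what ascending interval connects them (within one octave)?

The 5th of Bbø7 (Bb half-diminished seventh) is Fb; the 5th of Bb dominant seventh flat nine is F.
Fb up to F is 1 semitone, a half step wider than a perfect unison, so the interval is augmented.

augmented unison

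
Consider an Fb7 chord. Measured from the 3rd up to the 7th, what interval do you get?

diminished 5th

Spelling the chord: Fb Ab Cb Ebb.
So we need the interval from Ab up to Ebb.
Ab up to Ebb is 6 semitones, a half step narrower than a perfect fifth, so the interval is diminished.
That tritone between 3rd and 7th is what gives the dominant seventh its pull toward resolution.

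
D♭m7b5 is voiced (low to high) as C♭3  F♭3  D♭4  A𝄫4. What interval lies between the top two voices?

diminished fifth

Those voices are D♭4 and A𝄫4.
5 letter names make it a fifth; at 6 semitones (a half step narrower than perfect) the quality is diminished.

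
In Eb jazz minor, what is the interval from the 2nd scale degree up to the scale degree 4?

Eb melodic minor: Eb F Gb Ab Bb C D.
2nd scale degree = F; degree 4 = Ab.
3 letter names make it a third; at 3 semitones (a half step narrower than major) the quality is minor.

m3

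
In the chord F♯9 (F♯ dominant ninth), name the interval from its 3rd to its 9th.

Spelling the chord: F♯–A♯–C♯–E–G♯.
3rd = A♯; 9th = G♯.
A♯ up to G♯ is 10 semitones, a half step narrower than a major seventh, so the interval is minor.

minor seventh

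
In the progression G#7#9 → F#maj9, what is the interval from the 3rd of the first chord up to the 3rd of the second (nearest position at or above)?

m7

The 3rd of G#7#9 is B#; the 3rd of F#maj9 is A#.
7 letter names make it a seventh; at 10 semitones (a half step narrower than major) the quality is minor.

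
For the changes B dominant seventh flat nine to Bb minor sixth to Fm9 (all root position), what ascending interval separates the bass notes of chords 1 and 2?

diminished octave

The roots are B and Bb.
B up to Bb is 11 semitones, a half step narrower than a perfect octave, so the interval is diminished.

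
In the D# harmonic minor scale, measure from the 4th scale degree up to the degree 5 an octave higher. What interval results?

Spelling the D# harmonic minor scale: D# E# F# G# A# B C##.
4th scale degree = G#; 5th scale degree (up an octave) = A#.
From G# to A# is 14 semitones, exactly the major ninth.

M9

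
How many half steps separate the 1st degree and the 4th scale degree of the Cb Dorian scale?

5

The scale is Cb Db Ebb Fb Gb Ab Bbb.
Cb up to Fb is a perfect fourth — 5 semitones.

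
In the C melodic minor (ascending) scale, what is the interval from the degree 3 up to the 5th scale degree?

major third

C melodic minor: C D E♭ F G A B.
So we need the interval from E♭ up to G.
From E♭ to G is 4 semitones, exactly the major third.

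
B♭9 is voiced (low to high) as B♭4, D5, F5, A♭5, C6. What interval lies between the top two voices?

Those voices are A♭5 and C6.
Counting 3 letters and 4 half steps from A♭ gives a major third.

major 3rd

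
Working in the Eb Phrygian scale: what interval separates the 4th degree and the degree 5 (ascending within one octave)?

Spelling the Eb Phrygian scale: Eb Fb Gb Ab Bb Cb Db.
That puts Ab below Bb.
Ab up to Bb spans 2 letter names and 2 semitones — a major second.

major second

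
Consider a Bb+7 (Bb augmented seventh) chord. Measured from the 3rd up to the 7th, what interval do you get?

Spelling the chord: Bb-D-F#-Ab.
So we need the interval from D up to Ab.
D up to Ab is 6 semitones, a half step narrower than a perfect fifth, so the interval is diminished.

diminished fifth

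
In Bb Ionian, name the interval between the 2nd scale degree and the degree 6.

Bb major: Bb C D Eb F G A.
The 2nd scale degree is C and the 6th scale degree is G.
Counting 5 letters and 7 half steps from C gives a perfect fifth.

P5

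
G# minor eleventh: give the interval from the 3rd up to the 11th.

major ninth

The chord tones of G#m11 (G# minor eleventh) are G# B D# F# A# C#.
The 3rd is B and the 11th is C#.
Counting 9 letters and 14 half steps from B gives a major ninth.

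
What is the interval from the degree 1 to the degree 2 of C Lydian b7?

major second

The scale runs C D E F# G A Bb.
That puts C below D.
Counting 2 letters and 2 half steps from C gives a major second.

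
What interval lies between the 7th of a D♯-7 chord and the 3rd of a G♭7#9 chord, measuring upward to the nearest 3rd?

D♯-7 has C♯ as its 7th, and G♭7#9 has B♭ as its 3rd.
7 letter names make it a seventh; at 9 semitones (a whole step narrower than major) the quality is diminished.

diminished 7th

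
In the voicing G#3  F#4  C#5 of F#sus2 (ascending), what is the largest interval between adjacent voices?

m7

Adjacent intervals: G#3→F#4 = minor seventh; F#4→C#5 = perfect fifth.
The largest is G#3 to F#4, a minor seventh (10 semitones).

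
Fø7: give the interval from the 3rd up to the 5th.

The chord tones of Fø7 are F–Ab–Cb–Eb.
3rd = Ab; 5th = Cb.
From Ab to Cb: 3 semitones over a third = minor.

minor third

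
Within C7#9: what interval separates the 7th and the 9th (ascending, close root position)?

augmented third

Spelling the chord: C-E-G-B♭-D♯.
The 7th is B♭ and the 9th is D♯.
3 letter names make it a third; at 5 semitones (a half step wider than major) the quality is augmented.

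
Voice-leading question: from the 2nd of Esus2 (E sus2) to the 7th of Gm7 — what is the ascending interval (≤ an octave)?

Esus2 (E sus2) has F# as its 2nd, and Gm7 has F as its 7th.
F# up to F is 11 semitones, a half step narrower than a perfect octave, so the interval is diminished.

d8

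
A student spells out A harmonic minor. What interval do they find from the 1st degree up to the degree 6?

minor sixth

Spelling A harmonic minor: A B C D E F G#.
The 1st degree is A and the scale degree 6 is F.
From A to F: 8 semitones over a sixth = minor.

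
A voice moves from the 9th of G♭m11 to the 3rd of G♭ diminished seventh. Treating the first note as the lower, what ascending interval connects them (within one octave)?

G♭m11 has A♭ as its 9th, and G♭ diminished seventh has B𝄫 as its 3rd.
2 letter names make it a second; at 1 semitone (a half step narrower than major) the quality is minor.

minor second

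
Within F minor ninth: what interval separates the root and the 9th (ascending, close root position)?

major ninth

The chord tones of Fmin9 are F, Ab, C, Eb, G.
The root is F and the 9th is G.
F up to G spans 9 letter names and 14 semitones — a major ninth.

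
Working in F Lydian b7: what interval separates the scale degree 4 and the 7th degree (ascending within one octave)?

Spelling F Lydian b7: F G A B C D Eb.
Scale degree 4 = B; scale degree 7 = Eb.
From B to Eb: 4 semitones over a fourth = diminished.

diminished fourth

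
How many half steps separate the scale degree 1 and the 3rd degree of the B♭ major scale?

The scale is B♭ C D E♭ F G A.
B♭ up to D is a major third — 4 semitones.

4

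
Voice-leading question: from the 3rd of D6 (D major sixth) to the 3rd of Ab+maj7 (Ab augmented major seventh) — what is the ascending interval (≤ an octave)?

d5

D6 (D major sixth) has F# as its 3rd, and Ab+maj7 (Ab augmented major seventh) has C as its 3rd.
5 letter names make it a fifth; at 6 semitones (a half step narrower than perfect) the quality is diminished.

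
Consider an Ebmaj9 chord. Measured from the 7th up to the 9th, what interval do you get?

minor third

Spelling the chord: Eb–G–Bb–D–F.
The 7th is D and the 9th is F.
D up to F is 3 semitones, a half step narrower than a major third, so the interval is minor.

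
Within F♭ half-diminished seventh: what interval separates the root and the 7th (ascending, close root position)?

Spelling the chord: F♭, A𝄫, C𝄫, E𝄫.
Root = F♭; 7th = E𝄫.
F♭ up to E𝄫 is 10 semitones, a half step narrower than a major seventh, so the interval is minor.

m7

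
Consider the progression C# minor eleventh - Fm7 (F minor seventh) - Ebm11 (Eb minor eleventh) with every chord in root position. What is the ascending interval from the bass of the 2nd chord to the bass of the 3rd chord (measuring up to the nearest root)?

minor seventh

The roots are F and Eb.
7 letter names make it a seventh; at 10 semitones (a half step narrower than major) the quality is minor.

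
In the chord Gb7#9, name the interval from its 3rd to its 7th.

d5

Gb7#9: Gb, Bb, Db, Fb, A.
The 3rd is Bb and the 7th is Fb.
Bb up to Fb is 6 semitones, a half step narrower than a perfect fifth, so the interval is diminished.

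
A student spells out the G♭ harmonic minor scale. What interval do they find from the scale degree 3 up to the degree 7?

Spelling the G♭ harmonic minor scale: G♭ A♭ B𝄫 C♭ D♭ E𝄫 F.
The scale degree 3 is B𝄫 and the 7th scale degree is F.
5 letter names make it a fifth; at 8 semitones (a half step wider than perfect) the quality is augmented.

augmented 5th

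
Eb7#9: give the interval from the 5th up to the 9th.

augmented fifth

Spelling the chord: Eb-G-Bb-Db-F#.
The 5th is Bb and the 9th is F#.
Bb up to F# is 8 semitones, a half step wider than a perfect fifth, so the interval is augmented.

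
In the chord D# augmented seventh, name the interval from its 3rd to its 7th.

Spelling the chord: D# F## A## C#.
That puts F## below C#.
5 letter names make it a fifth; at 6 semitones (a half step narrower than perfect) the quality is diminished.

diminished 5th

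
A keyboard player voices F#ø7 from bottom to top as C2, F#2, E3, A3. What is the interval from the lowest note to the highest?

The outer voices are C2 and A3.
C up to A spans 13 letter names and 21 semitones — a major thirteenth.

major thirteenth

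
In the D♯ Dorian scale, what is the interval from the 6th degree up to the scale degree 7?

minor 2nd

The scale runs D♯ E♯ F♯ G♯ A♯ B♯ C♯.
That puts B♯ below C♯.
B♯ up to C♯ is 1 semitone, a half step narrower than a major second, so the interval is minor.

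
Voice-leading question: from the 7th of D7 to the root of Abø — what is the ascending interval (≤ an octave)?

minor 6th

The 7th of D7 is C; the root of Abø is Ab.
From C to Ab: 8 semitones over a sixth = minor.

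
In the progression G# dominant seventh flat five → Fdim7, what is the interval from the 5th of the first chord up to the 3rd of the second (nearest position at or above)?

G# dominant seventh flat five has D as its 5th, and Fdim7 has Ab as its 3rd.
D up to Ab is 6 semitones, a half step narrower than a perfect fifth, so the interval is diminished.

d5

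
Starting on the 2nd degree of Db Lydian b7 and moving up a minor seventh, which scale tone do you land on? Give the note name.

Db

The scale is Db Eb F G Ab Bb Cb.
The 2nd degree is Eb; a minor seventh above that is Db — scale degree 1.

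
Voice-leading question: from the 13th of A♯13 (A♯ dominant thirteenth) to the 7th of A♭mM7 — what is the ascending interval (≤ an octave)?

d2

The 13th of A♯13 (A♯ dominant thirteenth) is F𝄪; the 7th of A♭mM7 is G.
F𝄪 up to G is 0 semitones, a whole step narrower than a major second, so the interval is diminished.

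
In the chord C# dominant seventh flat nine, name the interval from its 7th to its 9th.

Spelling the chord: C#-E#-G#-B-D.
That puts B below D.
3 letter names make it a third; at 3 semitones (a half step narrower than major) the quality is minor.

m3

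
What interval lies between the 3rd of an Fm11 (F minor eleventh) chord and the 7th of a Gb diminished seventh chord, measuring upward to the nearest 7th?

diminished 6th

The 3rd of Fm11 (F minor eleventh) is Ab; the 7th of Gb diminished seventh is Fbb.
6 letter names make it a sixth; at 7 semitones (a whole step narrower than major) the quality is diminished.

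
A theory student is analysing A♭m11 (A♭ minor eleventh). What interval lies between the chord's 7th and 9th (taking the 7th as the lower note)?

major third

A♭ minor eleventh is spelled A♭ C♭ E♭ G♭ B♭ D♭.
The 7th is G♭ and the 9th is B♭.
From G♭ to B♭ is 4 semitones, exactly the major third.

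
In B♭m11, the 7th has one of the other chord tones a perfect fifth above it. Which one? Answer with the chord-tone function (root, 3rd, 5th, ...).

11th

B♭ minor eleventh: B♭ D♭ F A♭ C E♭.
The 7th is A♭. A perfect fifth above A♭ is E♭.
E♭ is the chord's 11th.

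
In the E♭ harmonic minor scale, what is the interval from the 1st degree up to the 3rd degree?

m3

E♭ harmonic minor: E♭ F G♭ A♭ B♭ C♭ D.
So we need the interval from E♭ up to G♭.
E♭ up to G♭ is 3 semitones, a half step narrower than a major third, so the interval is minor.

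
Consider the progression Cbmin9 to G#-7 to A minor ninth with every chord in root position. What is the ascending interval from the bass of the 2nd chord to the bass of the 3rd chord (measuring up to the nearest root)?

The roots are G# and A.
G# up to A is 1 semitone, a half step narrower than a major second, so the interval is minor.

m2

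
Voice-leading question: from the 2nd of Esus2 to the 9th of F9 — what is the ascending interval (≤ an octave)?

Esus2 has F# as its 2nd, and F9 has G as its 9th.
2 letter names make it a second; at 1 semitone (a half step narrower than major) the quality is minor.

m2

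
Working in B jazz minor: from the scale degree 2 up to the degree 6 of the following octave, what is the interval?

Spelling B jazz minor: B C# D E F# G# A#.
That puts C# below G#.
C# up to G# spans 12 letter names and 19 semitones — a perfect twelfth.

perfect 12th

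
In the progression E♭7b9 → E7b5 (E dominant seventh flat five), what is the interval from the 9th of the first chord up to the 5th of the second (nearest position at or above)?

E♭7b9 has F♭ as its 9th, and E7b5 (E dominant seventh flat five) has B♭ as its 5th.
From F♭ to B♭: 6 semitones over a fourth = augmented.

augmented fourth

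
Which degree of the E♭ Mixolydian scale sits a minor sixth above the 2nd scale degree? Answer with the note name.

The scale is E♭ F G A♭ B♭ C D♭.
The 2nd scale degree is F; a minor sixth above that is D♭ — scale degree 7.

Db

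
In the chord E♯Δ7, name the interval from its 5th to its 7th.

major third

Spelling the chord: E♯–G𝄪–B♯–D𝄪.
5th = B♯; 7th = D𝄪.
From B♯ to D𝄪 is 4 semitones, exactly the major third.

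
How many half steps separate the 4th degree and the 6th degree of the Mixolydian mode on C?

4

The scale is C D E F G A Bb.
F up to A is a major third — 4 semitones.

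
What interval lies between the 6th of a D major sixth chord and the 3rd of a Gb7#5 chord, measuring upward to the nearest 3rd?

D major sixth has B as its 6th, and Gb7#5 has Bb as its 3rd.
8 letter names make it an octave; at 11 semitones (a half step narrower than perfect) the quality is diminished.

d8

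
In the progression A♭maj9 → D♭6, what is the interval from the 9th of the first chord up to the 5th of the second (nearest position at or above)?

minor seventh

A♭maj9 has B♭ as its 9th, and D♭6 has A♭ as its 5th.
7 letter names make it a seventh; at 10 semitones (a half step narrower than major) the quality is minor.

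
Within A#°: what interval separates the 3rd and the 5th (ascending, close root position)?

The chord tones of A#° are A#-C#-E.
The 3rd is C# and the 5th is E.
From C# to E: 3 semitones over a third = minor.

minor third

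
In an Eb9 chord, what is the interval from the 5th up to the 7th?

m3

The chord tones of Eb dominant ninth are Eb G Bb Db F.
That puts Bb below Db.
From Bb to Db: 3 semitones over a third = minor.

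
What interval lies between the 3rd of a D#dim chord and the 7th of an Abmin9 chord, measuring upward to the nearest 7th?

The 3rd of D#dim is F#; the 7th of Abmin9 is Gb.
From F# to Gb: 0 semitones over a second = diminished.

diminished second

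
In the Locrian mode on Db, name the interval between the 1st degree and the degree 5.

diminished 5th

Db locrian: Db Ebb Fb Gb Abb Bbb Cb.
The 1st degree is Db and the degree 5 is Abb.
Db up to Abb is 6 semitones, a half step narrower than a perfect fifth, so the interval is diminished.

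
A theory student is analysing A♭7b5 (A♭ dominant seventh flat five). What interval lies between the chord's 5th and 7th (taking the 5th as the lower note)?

M3

A♭7b5 (A♭ dominant seventh flat five): A♭–C–E𝄫–G♭.
So we need the interval from E𝄫 up to G♭.
Counting 3 letters and 4 half steps from E𝄫 gives a major third.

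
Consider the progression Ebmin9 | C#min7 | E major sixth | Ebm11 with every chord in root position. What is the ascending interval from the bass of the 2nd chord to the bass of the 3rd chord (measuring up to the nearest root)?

The roots are C# and E.
C# up to E is 3 semitones, a half step narrower than a major third, so the interval is minor.

m3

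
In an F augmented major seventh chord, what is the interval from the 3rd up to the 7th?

perfect fifth

F+maj7 (F augmented major seventh) is spelled F–A–C#–E.
3rd = A; 7th = E.
A up to E spans 5 letter names and 7 semitones — a perfect fifth.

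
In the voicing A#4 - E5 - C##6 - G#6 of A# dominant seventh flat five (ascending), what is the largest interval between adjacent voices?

augmented sixth

Adjacent intervals: A#4→E5 = diminished fifth; E5→C##6 = augmented sixth; C##6→G#6 = diminished fifth.
The largest is E5 to C##6, an augmented sixth (10 semitones).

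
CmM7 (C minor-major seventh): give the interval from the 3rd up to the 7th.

The chord tones of CmM7 (C minor-major seventh) are C-Eb-G-B.
So we need the interval from Eb up to B.
From Eb to B: 8 semitones over a fifth = augmented.

augmented 5th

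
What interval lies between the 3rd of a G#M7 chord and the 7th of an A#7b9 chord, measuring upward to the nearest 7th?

minor sixth

The 3rd of G#M7 is B#; the 7th of A#7b9 is G#.
B# up to G# is 8 semitones, a half step narrower than a major sixth, so the interval is minor.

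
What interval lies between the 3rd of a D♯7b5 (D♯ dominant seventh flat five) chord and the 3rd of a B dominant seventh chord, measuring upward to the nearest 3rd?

The 3rd of D♯7b5 (D♯ dominant seventh flat five) is F𝄪; the 3rd of B dominant seventh is D♯.
F𝄪 up to D♯ is 8 semitones, a half step narrower than a major sixth, so the interval is minor.

minor sixth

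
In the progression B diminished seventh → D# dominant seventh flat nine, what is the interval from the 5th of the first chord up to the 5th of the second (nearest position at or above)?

augmented 3rd

The 5th of B diminished seventh is F; the 5th of D# dominant seventh flat nine is A#.
F up to A# is 5 semitones, a half step wider than a major third, so the interval is augmented.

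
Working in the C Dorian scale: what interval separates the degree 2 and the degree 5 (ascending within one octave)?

C dorian: C D E♭ F G A B♭.
The degree 2 is D and the 5th scale degree is G.
From D to G is 5 semitones, exactly the perfect fourth.

P4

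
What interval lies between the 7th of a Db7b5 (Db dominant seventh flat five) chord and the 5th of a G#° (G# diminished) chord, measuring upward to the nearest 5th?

A2

Db7b5 (Db dominant seventh flat five) has Cb as its 7th, and G#° (G# diminished) has D as its 5th.
2 letter names make it a second; at 3 semitones (a half step wider than major) the quality is augmented.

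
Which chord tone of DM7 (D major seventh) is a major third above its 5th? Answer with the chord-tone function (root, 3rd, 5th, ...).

7th

Spelling the chord: D F# A C#.
The 5th is A. A major third above A is C#.
C# is the chord's 7th.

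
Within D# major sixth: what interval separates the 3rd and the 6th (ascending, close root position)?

perfect fourth

D# major sixth: D#–F##–A#–B#.
That puts F## below B#.
F## up to B# spans 4 letter names and 5 semitones — a perfect fourth.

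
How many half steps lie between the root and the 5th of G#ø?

G#ø: G#, B, D, F#.
G# to D is a diminished fifth: 6 semitones.

6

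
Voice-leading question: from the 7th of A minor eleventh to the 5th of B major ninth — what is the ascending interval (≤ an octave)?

A minor eleventh has G as its 7th, and B major ninth has F♯ as its 5th.
Counting 7 letters and 11 half steps from G gives a major seventh.

major 7th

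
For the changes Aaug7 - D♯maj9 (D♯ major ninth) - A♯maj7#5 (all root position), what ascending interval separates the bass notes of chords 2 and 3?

The roots are D♯ and A♯.
Counting 5 letters and 7 half steps from D♯ gives a perfect fifth.

perfect 5th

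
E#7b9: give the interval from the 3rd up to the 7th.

E#7b9: E# G## B# D# F#.
The 3rd is G## and the 7th is D#.
From G## to D#: 6 semitones over a fifth = diminished.
That tritone between 3rd and 7th is what gives the dominant seventh its pull toward resolution.

diminished 5th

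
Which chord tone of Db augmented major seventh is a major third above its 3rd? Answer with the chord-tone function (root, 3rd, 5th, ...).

Spelling the chord: Db–F–A–C.
The 3rd is F. A major third above F is A.
A is the chord's 5th.

5th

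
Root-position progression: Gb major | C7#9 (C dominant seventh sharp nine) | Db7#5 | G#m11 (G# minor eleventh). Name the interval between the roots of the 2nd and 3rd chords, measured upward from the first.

minor 2nd

The roots are C and Db.
2 letter names make it a second; at 1 semitone (a half step narrower than major) the quality is minor.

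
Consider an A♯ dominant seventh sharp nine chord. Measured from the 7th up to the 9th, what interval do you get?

augmented third

A♯7#9: A♯, C𝄪, E♯, G♯, B𝄪.
That puts G♯ below B𝄪.
3 letter names make it a third; at 5 semitones (a half step wider than major) the quality is augmented.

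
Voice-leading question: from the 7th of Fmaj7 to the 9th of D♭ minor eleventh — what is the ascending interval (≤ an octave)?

diminished octave

The 7th of Fmaj7 is E; the 9th of D♭ minor eleventh is E♭.
From E to E♭: 11 semitones over an octave = diminished.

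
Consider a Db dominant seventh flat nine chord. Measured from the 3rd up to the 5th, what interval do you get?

Db7b9: Db, F, Ab, Cb, Ebb.
3rd = F; 5th = Ab.
3 letter names make it a third; at 3 semitones (a half step narrower than major) the quality is minor.

minor third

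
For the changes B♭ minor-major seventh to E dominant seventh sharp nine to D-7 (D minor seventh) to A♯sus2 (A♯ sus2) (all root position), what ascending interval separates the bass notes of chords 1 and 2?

augmented 4th

The roots are B♭ and E.
4 letter names make it a fourth; at 6 semitones (a half step wider than perfect) the quality is augmented.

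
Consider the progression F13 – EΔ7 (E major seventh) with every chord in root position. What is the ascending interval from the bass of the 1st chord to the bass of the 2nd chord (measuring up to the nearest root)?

The roots are F and E.
From F to E is 11 semitones, exactly the major seventh.

major seventh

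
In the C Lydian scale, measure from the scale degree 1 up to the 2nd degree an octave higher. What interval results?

M9

Spelling the C Lydian scale: C D E F# G A B.
So we need the interval from C up to D.
C up to D spans 9 letter names and 14 semitones — a major ninth.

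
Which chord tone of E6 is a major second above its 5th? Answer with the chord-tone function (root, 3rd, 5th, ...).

E6 (E major sixth) is spelled E G♯ B C♯.
The 5th is B. A major second above B is C♯.
C♯ is the chord's 6th.

6th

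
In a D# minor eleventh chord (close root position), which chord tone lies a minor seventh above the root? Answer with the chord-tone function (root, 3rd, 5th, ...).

D#m11 is spelled D# F# A# C# E# G#.
The root is D#. A minor seventh above D# is C#.
C# is the chord's 7th.

7th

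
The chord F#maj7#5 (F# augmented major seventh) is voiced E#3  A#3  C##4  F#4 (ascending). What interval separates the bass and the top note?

m9

The outer voices are E#3 and F#4.
E# up to F# is 13 semitones, a half step narrower than a major ninth, so the interval is minor.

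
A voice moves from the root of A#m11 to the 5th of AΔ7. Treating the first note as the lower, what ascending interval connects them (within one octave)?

The root of A#m11 is A#; the 5th of AΔ7 is E.
5 letter names make it a fifth; at 6 semitones (a half step narrower than perfect) the quality is diminished.

diminished fifth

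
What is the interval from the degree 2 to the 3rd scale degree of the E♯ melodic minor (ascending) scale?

minor 2nd

Spelling the E♯ melodic minor (ascending) scale: E♯ F𝄪 G♯ A♯ B♯ C𝄪 D𝄪.
Degree 2 = F𝄪; 3rd degree = G♯.
From F𝄪 to G♯: 1 semitone over a second = minor.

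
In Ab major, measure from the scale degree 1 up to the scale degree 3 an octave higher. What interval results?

Ab major: Ab Bb C Db Eb F G.
Scale degree 1 = Ab; scale degree 3 (up an octave) = C.
Ab up to C spans 10 letter names and 16 semitones — a major tenth.

major tenth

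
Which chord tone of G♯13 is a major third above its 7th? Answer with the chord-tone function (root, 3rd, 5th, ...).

G♯13: G♯-B♯-D♯-F♯-A♯-E♯.
The 7th is F♯. A major third above F♯ is A♯.
A♯ is the chord's 9th.

9th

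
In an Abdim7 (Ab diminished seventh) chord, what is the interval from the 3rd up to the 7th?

diminished fifth

Abdim7 (Ab diminished seventh): Ab-Cb-Ebb-Gbb.
So we need the interval from Cb up to Gbb.
Cb up to Gbb is 6 semitones, a half step narrower than a perfect fifth, so the interval is diminished.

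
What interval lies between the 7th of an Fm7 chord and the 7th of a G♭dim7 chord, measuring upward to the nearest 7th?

The 7th of Fm7 is E♭; the 7th of G♭dim7 is F𝄫.
E♭ up to F𝄫 is 0 semitones, a whole step narrower than a major second, so the interval is diminished.

diminished second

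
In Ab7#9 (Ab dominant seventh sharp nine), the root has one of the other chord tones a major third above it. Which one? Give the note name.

The chord tones of Ab7#9 (Ab dominant seventh sharp nine) are Ab C Eb Gb B.
The root is Ab. A major third above Ab is C.
C is the chord's 3rd.

C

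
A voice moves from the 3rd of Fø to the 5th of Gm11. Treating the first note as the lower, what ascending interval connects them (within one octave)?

The 3rd of Fø is A♭; the 5th of Gm11 is D.
From A♭ to D: 6 semitones over a fourth = augmented.

augmented 4th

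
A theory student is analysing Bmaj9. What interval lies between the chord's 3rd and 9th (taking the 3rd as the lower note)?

minor seventh

The chord tones of B major ninth are B-D♯-F♯-A♯-C♯.
That puts D♯ below C♯.
D♯ up to C♯ is 10 semitones, a half step narrower than a major seventh, so the interval is minor.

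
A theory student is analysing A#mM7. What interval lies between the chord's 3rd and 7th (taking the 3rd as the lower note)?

The chord tones of A#mM7 are A#, C#, E#, G##.
3rd = C#; 7th = G##.
5 letter names make it a fifth; at 8 semitones (a half step wider than perfect) the quality is augmented.

augmented fifth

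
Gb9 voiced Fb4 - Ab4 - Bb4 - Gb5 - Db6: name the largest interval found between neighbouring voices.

minor sixth

Adjacent intervals: Fb4→Ab4 = major third; Ab4→Bb4 = major second; Bb4→Gb5 = minor sixth; Gb5→Db6 = perfect fifth.
The largest is Bb4 to Gb5, a minor sixth (8 semitones).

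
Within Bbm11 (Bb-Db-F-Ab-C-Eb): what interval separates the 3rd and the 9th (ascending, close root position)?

major seventh

That puts Db below C.
Db up to C spans 7 letter names and 11 semitones — a major seventh.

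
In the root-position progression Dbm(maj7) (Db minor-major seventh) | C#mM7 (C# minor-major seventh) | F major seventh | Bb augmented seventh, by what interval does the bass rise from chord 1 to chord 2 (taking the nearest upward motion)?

The roots are Db and C#.
Db up to C# is 12 semitones, a half step wider than a major seventh, so the interval is augmented.

augmented seventh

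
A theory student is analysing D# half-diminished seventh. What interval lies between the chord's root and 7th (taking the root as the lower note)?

D#ø7: D#–F#–A–C#.
The root is D# and the 7th is C#.
From D# to C#: 10 semitones over a seventh = minor.

minor 7th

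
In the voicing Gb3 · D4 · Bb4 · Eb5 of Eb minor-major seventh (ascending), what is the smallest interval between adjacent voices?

perfect fourth

Adjacent intervals: Gb3→D4 = augmented fifth; D4→Bb4 = minor sixth; Bb4→Eb5 = perfect fourth.
The smallest is Bb4 to Eb5, a perfect fourth (5 semitones).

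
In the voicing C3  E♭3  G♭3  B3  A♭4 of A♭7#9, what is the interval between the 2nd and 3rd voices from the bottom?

minor third

Those voices are E♭3 and G♭3.
3 letter names make it a third; at 3 semitones (a half step narrower than major) the quality is minor.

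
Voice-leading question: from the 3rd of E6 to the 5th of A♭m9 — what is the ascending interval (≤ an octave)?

d6

The 3rd of E6 is G♯; the 5th of A♭m9 is E♭.
From G♯ to E♭: 7 semitones over a sixth = diminished.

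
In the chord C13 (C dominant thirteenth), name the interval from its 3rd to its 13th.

Spelling the chord: C–E–G–Bb–D–A.
3rd = E; 13th = A.
From E to A is 17 semitones, exactly the perfect eleventh.

P11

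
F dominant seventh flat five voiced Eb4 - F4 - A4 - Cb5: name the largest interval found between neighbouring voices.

Adjacent intervals: Eb4→F4 = major second; F4→A4 = major third; A4→Cb5 = diminished third.
The largest is F4 to A4, a major third (4 semitones).

M3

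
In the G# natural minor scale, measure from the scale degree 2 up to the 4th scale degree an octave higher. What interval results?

minor tenth

Spelling the G# natural minor scale: G# A# B C# D# E F#.
So we need the interval from A# up to C#.
A# up to C# is 15 semitones, a half step narrower than a major tenth, so the interval is minor.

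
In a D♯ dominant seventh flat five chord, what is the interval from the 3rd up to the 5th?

diminished third

D♯7b5 (D♯ dominant seventh flat five): D♯, F𝄪, A, C♯.
So we need the interval from F𝄪 up to A.
F𝄪 up to A is 2 semitones, a whole step narrower than a major third, so the interval is diminished.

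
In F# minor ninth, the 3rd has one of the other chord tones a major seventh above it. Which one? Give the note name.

F#m9 (F# minor ninth) is spelled F#–A–C#–E–G#.
The 3rd is A. A major seventh above A is G#.
G# is the chord's 9th.

G#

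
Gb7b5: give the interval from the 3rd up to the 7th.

Gb7b5: Gb, Bb, Dbb, Fb.
That puts Bb below Fb.
From Bb to Fb: 6 semitones over a fifth = diminished.
That tritone between 3rd and 7th is what gives the dominant seventh its pull toward resolution.

d5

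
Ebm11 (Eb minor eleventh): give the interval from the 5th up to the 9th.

Ebm11: Eb-Gb-Bb-Db-F-Ab.
So we need the interval from Bb up to F.
Counting 5 letters and 7 half steps from Bb gives a perfect fifth.

perfect fifth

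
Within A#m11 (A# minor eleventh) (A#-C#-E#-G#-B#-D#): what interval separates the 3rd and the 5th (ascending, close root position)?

The 3rd is C# and the 5th is E#.
C# up to E# spans 3 letter names and 4 semitones — a major third.

major third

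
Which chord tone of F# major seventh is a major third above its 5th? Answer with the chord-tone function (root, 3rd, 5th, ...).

F#maj7 is spelled F#, A#, C#, E#.
The 5th is C#. A major third above C# is E#.
E# is the chord's 7th.

7th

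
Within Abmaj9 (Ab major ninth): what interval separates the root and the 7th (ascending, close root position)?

The chord tones of Ab major ninth are Ab–C–Eb–G–Bb.
So we need the interval from Ab up to G.
Counting 7 letters and 11 half steps from Ab gives a major seventh.

major 7th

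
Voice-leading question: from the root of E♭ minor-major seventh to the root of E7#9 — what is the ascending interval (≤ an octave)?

E♭ minor-major seventh has E♭ as its root, and E7#9 has E as its root.
E♭ up to E is 1 semitone, a half step wider than a perfect unison, so the interval is augmented.

augmented 1st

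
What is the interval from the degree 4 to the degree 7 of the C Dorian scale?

P4

C dorian: C D Eb F G A Bb.
The degree 4 is F and the 7th scale degree is Bb.
From F to Bb is 5 semitones, exactly the perfect fourth.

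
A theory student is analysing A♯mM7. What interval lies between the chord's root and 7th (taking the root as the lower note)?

A♯m(maj7) (A♯ minor-major seventh) is spelled A♯–C♯–E♯–G𝄪.
That puts A♯ below G𝄪.
A♯ up to G𝄪 spans 7 letter names and 11 semitones — a major seventh.

major seventh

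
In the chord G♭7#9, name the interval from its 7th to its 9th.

A3

The chord tones of G♭ dominant seventh sharp nine are G♭-B♭-D♭-F♭-A.
So we need the interval from F♭ up to A.
3 letter names make it a third; at 5 semitones (a half step wider than major) the quality is augmented.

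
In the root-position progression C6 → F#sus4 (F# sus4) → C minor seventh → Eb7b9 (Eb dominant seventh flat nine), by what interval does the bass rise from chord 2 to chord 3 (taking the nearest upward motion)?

The roots are F# and C.
5 letter names make it a fifth; at 6 semitones (a half step narrower than perfect) the quality is diminished.

diminished 5th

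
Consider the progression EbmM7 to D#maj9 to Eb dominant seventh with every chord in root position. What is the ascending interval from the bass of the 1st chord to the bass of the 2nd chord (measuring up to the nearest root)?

The roots are Eb and D#.
7 letter names make it a seventh; at 12 semitones (a half step wider than major) the quality is augmented.

augmented seventh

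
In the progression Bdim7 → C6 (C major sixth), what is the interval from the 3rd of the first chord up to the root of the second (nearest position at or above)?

The 3rd of Bdim7 is D; the root of C6 (C major sixth) is C.
D up to C is 10 semitones, a half step narrower than a major seventh, so the interval is minor.

m7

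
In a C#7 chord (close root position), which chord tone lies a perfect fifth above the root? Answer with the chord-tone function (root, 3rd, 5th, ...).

5th

The chord tones of C#7 (C# dominant seventh) are C#-E#-G#-B.
The root is C#. A perfect fifth above C# is G#.
G# is the chord's 5th.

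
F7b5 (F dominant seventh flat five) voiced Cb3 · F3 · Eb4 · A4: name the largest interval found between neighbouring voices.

minor seventh

Adjacent intervals: Cb3→F3 = augmented fourth; F3→Eb4 = minor seventh; Eb4→A4 = augmented fourth.
The largest is F3 to Eb4, a minor seventh (10 semitones).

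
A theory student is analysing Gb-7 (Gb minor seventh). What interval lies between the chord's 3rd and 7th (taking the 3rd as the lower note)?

perfect fifth

The chord tones of Gb-7 are Gb–Bbb–Db–Fb.
3rd = Bbb; 7th = Fb.
From Bbb to Fb is 7 semitones, exactly the perfect fifth.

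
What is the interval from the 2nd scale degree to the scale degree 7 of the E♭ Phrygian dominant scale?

E♭ phrygian dominant: E♭ F♭ G A♭ B♭ C♭ D♭.
So we need the interval from F♭ up to D♭.
F♭ up to D♭ spans 6 letter names and 9 semitones — a major sixth.

M6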